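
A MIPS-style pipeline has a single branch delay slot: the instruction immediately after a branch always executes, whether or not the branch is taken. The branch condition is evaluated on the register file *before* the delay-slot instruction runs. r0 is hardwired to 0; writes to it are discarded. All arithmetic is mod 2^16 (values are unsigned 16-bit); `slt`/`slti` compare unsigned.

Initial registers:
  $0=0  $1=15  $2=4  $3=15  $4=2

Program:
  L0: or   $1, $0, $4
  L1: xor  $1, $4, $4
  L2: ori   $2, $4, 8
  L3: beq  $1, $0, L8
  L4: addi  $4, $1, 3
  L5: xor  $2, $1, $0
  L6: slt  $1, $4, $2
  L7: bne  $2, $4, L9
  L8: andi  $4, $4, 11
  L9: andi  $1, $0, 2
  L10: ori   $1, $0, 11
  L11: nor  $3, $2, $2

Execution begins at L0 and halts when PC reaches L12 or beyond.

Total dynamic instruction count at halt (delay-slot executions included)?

9

[0] or   $1, $0, $4  →  {$0:0, $1:2, $2:4, $3:15, $4:2}
[1] xor  $1, $4, $4  →  {$0:0, $1:0, $2:4, $3:15, $4:2}
[2] ori   $2, $4, 8  →  {$0:0, $1:0, $2:10, $3:15, $4:2}
[3] beq  $1, $0, L8  →  {$0:0, $1:0, $2:10, $3:15, $4:2}  ⟨branch taken⟩
[4] addi  $4, $1, 3  →  {$0:0, $1:0, $2:10, $3:15, $4:3}
[8] andi  $4, $4, 11  →  {$0:0, $1:0, $2:10, $3:15, $4:3}
[9] andi  $1, $0, 2  →  {$0:0, $1:0, $2:10, $3:15, $4:3}
[10] ori   $1, $0, 11  →  {$0:0, $1:11, $2:10, $3:15, $4:3}
[11] nor  $3, $2, $2  →  {$0:0, $1:11, $2:10, $3:65525, $4:3}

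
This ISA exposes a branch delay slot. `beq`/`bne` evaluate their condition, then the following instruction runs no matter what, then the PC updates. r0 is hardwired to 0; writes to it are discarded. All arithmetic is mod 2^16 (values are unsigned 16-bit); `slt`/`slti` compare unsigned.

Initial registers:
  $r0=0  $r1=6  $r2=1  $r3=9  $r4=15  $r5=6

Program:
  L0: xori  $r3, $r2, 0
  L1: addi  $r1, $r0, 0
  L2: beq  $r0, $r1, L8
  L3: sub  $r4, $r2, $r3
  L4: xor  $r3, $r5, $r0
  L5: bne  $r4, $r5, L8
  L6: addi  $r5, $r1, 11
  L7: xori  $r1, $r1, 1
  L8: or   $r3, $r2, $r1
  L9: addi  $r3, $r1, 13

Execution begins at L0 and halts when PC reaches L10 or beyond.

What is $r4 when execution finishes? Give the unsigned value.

[0] xori  $r3, $r2, 0  →  {$r0:0, $r1:6, $r2:1, $r3:1, $r4:15, $r5:6}
[1] addi  $r1, $r0, 0  →  {$r0:0, $r1:0, $r2:1, $r3:1, $r4:15, $r5:6}
[2] beq  $r0, $r1, L8  →  {$r0:0, $r1:0, $r2:1, $r3:1, $r4:15, $r5:6}  ⟨branch taken⟩
[3] sub  $r4, $r2, $r3  →  {$r0:0, $r1:0, $r2:1, $r3:1, $r4:0, $r5:6}
[8] or   $r3, $r2, $r1  →  {$r0:0, $r1:0, $r2:1, $r3:1, $r4:0, $r5:6}
[9] addi  $r3, $r1, 13  →  {$r0:0, $r1:0, $r2:1, $r3:13, $r4:0, $r5:6}

0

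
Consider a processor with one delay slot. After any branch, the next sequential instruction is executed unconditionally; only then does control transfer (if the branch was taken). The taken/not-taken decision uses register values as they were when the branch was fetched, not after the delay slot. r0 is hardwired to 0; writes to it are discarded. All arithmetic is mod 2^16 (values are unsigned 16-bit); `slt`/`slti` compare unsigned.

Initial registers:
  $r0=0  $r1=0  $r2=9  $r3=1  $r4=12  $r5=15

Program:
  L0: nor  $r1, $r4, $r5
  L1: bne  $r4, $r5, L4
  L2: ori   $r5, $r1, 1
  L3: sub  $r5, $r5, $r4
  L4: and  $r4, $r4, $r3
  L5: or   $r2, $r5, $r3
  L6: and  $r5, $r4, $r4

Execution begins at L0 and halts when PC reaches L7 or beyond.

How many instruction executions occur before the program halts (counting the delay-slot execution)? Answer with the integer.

6

PC=0  nor  $r1, $r4, $r5     | $r0=0 $r1=65520 $r2=9 $r3=1 $r4=12 $r5=15
PC=1  bne  $r4, $r5, L4      | $r0=0 $r1=65520 $r2=9 $r3=1 $r4=12 $r5=15  [TAKEN]
PC=2  ori   $r5, $r1, 1      | $r0=0 $r1=65520 $r2=9 $r3=1 $r4=12 $r5=65521
PC=4  and  $r4, $r4, $r3     | $r0=0 $r1=65520 $r2=9 $r3=1 $r4=0 $r5=65521
PC=5  or   $r2, $r5, $r3     | $r0=0 $r1=65520 $r2=65521 $r3=1 $r4=0 $r5=65521
PC=6  and  $r5, $r4, $r4     | $r0=0 $r1=65520 $r2=65521 $r3=1 $r4=0 $r5=0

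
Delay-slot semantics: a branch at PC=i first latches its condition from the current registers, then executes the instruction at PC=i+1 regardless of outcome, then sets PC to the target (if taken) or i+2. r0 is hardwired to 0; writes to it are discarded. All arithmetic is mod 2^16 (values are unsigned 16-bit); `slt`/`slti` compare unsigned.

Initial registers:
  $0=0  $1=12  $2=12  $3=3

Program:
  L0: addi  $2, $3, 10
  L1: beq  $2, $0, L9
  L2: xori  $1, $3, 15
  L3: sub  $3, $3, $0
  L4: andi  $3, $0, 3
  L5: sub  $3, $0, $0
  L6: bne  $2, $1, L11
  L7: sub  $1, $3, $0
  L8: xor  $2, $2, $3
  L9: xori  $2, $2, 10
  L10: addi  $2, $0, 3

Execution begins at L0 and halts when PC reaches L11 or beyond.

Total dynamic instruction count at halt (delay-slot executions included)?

[0] addi  $2, $3, 10  →  {$0:0, $1:12, $2:13, $3:3}
[1] beq  $2, $0, L9  →  {$0:0, $1:12, $2:13, $3:3}  ⟨branch fallthrough⟩
[2] xori  $1, $3, 15  →  {$0:0, $1:12, $2:13, $3:3}
[3] sub  $3, $3, $0  →  {$0:0, $1:12, $2:13, $3:3}
[4] andi  $3, $0, 3  →  {$0:0, $1:12, $2:13, $3:0}
[5] sub  $3, $0, $0  →  {$0:0, $1:12, $2:13, $3:0}
[6] bne  $2, $1, L11  →  {$0:0, $1:12, $2:13, $3:0}  ⟨branch taken⟩
[7] sub  $1, $3, $0  →  {$0:0, $1:0, $2:13, $3:0}

8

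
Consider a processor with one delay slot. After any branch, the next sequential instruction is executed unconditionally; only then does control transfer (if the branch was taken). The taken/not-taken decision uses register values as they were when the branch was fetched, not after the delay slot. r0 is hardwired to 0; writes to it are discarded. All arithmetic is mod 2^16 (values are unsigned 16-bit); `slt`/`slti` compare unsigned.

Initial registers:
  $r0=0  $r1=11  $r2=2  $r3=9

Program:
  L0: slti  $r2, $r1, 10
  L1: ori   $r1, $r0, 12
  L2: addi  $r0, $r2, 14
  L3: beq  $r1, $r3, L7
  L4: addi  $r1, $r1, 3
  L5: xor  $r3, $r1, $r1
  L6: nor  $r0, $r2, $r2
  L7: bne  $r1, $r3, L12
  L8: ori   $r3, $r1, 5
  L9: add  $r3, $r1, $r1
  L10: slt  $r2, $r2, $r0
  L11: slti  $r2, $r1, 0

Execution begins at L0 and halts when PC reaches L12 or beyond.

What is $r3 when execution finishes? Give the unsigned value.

15

  step pc=0: slti  $r2, $r1, 10  regs=(0,11,0,9)
  step pc=1: ori   $r1, $r0, 12  regs=(0,12,0,9)
  step pc=2: addi  $r0, $r2, 14  regs=(0,12,0,9)
  step pc=3: beq  $r1, $r3, L7  cond=F  regs=(0,12,0,9)
  step pc=4: addi  $r1, $r1, 3  regs=(0,15,0,9)
  step pc=5: xor  $r3, $r1, $r1  regs=(0,15,0,0)
  step pc=6: nor  $r0, $r2, $r2  regs=(0,15,0,0)
  step pc=7: bne  $r1, $r3, L12  cond=T  regs=(0,15,0,0)
  step pc=8: ori   $r3, $r1, 5  regs=(0,15,0,15)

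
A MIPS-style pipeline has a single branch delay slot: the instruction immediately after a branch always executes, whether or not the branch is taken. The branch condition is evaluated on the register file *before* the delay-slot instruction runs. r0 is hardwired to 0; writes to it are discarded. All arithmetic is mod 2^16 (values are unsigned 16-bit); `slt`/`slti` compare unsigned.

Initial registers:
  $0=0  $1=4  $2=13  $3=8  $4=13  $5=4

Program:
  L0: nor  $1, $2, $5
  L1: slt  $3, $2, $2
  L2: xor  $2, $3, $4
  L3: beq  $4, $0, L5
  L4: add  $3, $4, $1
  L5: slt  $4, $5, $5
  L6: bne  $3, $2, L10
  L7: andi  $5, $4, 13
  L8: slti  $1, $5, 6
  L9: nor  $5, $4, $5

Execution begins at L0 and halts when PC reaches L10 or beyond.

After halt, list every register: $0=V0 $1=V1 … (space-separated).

  step pc=0: nor  $1, $2, $5  regs=(0,65522,13,8,13,4)
  step pc=1: slt  $3, $2, $2  regs=(0,65522,13,0,13,4)
  step pc=2: xor  $2, $3, $4  regs=(0,65522,13,0,13,4)
  step pc=3: beq  $4, $0, L5  cond=F  regs=(0,65522,13,0,13,4)
  step pc=4: add  $3, $4, $1  regs=(0,65522,13,65535,13,4)
  step pc=5: slt  $4, $5, $5  regs=(0,65522,13,65535,0,4)
  step pc=6: bne  $3, $2, L10  cond=T  regs=(0,65522,13,65535,0,4)
  step pc=7: andi  $5, $4, 13  regs=(0,65522,13,65535,0,0)

$0=0 $1=65522 $2=13 $3=65535 $4=0 $5=0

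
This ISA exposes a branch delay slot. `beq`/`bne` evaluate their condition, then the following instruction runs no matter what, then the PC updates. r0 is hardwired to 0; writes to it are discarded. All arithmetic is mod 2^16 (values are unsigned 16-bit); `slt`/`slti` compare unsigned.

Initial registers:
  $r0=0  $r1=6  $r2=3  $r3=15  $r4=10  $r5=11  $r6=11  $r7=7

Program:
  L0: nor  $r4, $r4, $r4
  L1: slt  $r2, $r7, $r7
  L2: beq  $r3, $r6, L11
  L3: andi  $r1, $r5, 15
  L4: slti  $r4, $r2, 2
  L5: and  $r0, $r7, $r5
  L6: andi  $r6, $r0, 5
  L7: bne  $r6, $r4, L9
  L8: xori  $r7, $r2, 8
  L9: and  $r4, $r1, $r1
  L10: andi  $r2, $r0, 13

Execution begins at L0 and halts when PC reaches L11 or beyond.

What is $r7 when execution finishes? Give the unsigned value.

  step pc=0: nor  $r4, $r4, $r4  regs=(0,6,3,15,65525,11,11,7)
  step pc=1: slt  $r2, $r7, $r7  regs=(0,6,0,15,65525,11,11,7)
  step pc=2: beq  $r3, $r6, L11  cond=F  regs=(0,6,0,15,65525,11,11,7)
  step pc=3: andi  $r1, $r5, 15  regs=(0,11,0,15,65525,11,11,7)
  step pc=4: slti  $r4, $r2, 2  regs=(0,11,0,15,1,11,11,7)
  step pc=5: and  $r0, $r7, $r5  regs=(0,11,0,15,1,11,11,7)
  step pc=6: andi  $r6, $r0, 5  regs=(0,11,0,15,1,11,0,7)
  step pc=7: bne  $r6, $r4, L9  cond=T  regs=(0,11,0,15,1,11,0,7)
  step pc=8: xori  $r7, $r2, 8  regs=(0,11,0,15,1,11,0,8)
  step pc=9: and  $r4, $r1, $r1  regs=(0,11,0,15,11,11,0,8)
  step pc=10: andi  $r2, $r0, 13  regs=(0,11,0,15,11,11,0,8)

8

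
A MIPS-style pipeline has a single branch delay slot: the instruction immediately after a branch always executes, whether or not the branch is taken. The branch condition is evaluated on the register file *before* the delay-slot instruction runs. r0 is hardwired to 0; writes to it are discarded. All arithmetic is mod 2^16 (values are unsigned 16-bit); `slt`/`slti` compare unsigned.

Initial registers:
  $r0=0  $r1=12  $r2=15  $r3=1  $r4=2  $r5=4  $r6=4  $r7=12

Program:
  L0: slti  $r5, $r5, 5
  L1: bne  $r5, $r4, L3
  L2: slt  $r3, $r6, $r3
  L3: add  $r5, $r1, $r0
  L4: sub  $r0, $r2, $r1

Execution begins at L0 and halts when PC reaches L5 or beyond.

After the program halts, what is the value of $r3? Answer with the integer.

0

#0 slti  $r5, $r5, 5 ; 0/12/15/1/2/1/4/12
#1 bne  $r5, $r4, L3 ; 0/12/15/1/2/1/4/12 ; →target
#2 slt  $r3, $r6, $r3 ; 0/12/15/0/2/1/4/12
#3 add  $r5, $r1, $r0 ; 0/12/15/0/2/12/4/12
#4 sub  $r0, $r2, $r1 ; 0/12/15/0/2/12/4/12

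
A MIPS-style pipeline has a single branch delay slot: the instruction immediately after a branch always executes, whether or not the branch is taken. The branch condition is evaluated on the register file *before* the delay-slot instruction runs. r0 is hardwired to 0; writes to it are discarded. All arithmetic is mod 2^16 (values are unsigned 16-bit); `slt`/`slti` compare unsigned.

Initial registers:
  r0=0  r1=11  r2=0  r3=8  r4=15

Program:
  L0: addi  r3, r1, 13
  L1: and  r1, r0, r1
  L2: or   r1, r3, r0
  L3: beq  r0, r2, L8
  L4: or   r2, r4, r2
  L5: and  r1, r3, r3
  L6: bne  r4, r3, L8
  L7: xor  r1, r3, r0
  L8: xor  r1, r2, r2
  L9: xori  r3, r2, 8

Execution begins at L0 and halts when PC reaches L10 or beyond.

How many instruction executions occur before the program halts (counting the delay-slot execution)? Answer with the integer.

7

[0] addi  r3, r1, 13  →  {r0:0, r1:11, r2:0, r3:24, r4:15}
[1] and  r1, r0, r1  →  {r0:0, r1:0, r2:0, r3:24, r4:15}
[2] or   r1, r3, r0  →  {r0:0, r1:24, r2:0, r3:24, r4:15}
[3] beq  r0, r2, L8  →  {r0:0, r1:24, r2:0, r3:24, r4:15}  ⟨branch taken⟩
[4] or   r2, r4, r2  →  {r0:0, r1:24, r2:15, r3:24, r4:15}
[8] xor  r1, r2, r2  →  {r0:0, r1:0, r2:15, r3:24, r4:15}
[9] xori  r3, r2, 8  →  {r0:0, r1:0, r2:15, r3:7, r4:15}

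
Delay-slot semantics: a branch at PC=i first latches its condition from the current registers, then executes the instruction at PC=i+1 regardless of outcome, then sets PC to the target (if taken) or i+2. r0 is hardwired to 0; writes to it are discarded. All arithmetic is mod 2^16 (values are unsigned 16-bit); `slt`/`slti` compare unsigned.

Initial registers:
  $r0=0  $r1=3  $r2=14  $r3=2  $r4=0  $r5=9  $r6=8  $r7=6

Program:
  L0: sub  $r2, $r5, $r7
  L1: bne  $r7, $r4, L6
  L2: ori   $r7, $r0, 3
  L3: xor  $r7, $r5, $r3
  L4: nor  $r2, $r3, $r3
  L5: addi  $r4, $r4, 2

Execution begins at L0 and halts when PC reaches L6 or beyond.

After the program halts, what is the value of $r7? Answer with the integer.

PC=0  sub  $r2, $r5, $r7     | $r0=0 $r1=3 $r2=3 $r3=2 $r4=0 $r5=9 $r6=8 $r7=6
PC=1  bne  $r7, $r4, L6      | $r0=0 $r1=3 $r2=3 $r3=2 $r4=0 $r5=9 $r6=8 $r7=6  [TAKEN]
PC=2  ori   $r7, $r0, 3      | $r0=0 $r1=3 $r2=3 $r3=2 $r4=0 $r5=9 $r6=8 $r7=3

3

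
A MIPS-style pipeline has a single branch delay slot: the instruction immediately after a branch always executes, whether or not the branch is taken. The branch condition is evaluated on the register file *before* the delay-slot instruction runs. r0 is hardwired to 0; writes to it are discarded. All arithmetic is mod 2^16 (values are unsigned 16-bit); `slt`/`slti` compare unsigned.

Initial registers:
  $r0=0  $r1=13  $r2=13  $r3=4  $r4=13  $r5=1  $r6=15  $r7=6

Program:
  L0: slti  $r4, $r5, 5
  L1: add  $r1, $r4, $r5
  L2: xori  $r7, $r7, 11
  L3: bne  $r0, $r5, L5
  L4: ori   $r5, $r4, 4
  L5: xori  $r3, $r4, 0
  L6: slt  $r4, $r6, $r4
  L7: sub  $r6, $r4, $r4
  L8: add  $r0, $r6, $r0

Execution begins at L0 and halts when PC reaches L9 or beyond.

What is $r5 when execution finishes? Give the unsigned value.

PC=0  slti  $r4, $r5, 5      | $r0=0 $r1=13 $r2=13 $r3=4 $r4=1 $r5=1 $r6=15 $r7=6
PC=1  add  $r1, $r4, $r5     | $r0=0 $r1=2 $r2=13 $r3=4 $r4=1 $r5=1 $r6=15 $r7=6
PC=2  xori  $r7, $r7, 11     | $r0=0 $r1=2 $r2=13 $r3=4 $r4=1 $r5=1 $r6=15 $r7=13
PC=3  bne  $r0, $r5, L5      | $r0=0 $r1=2 $r2=13 $r3=4 $r4=1 $r5=1 $r6=15 $r7=13  [TAKEN]
PC=4  ori   $r5, $r4, 4      | $r0=0 $r1=2 $r2=13 $r3=4 $r4=1 $r5=5 $r6=15 $r7=13
PC=5  xori  $r3, $r4, 0      | $r0=0 $r1=2 $r2=13 $r3=1 $r4=1 $r5=5 $r6=15 $r7=13
PC=6  slt  $r4, $r6, $r4     | $r0=0 $r1=2 $r2=13 $r3=1 $r4=0 $r5=5 $r6=15 $r7=13
PC=7  sub  $r6, $r4, $r4     | $r0=0 $r1=2 $r2=13 $r3=1 $r4=0 $r5=5 $r6=0 $r7=13
PC=8  add  $r0, $r6, $r0     | $r0=0 $r1=2 $r2=13 $r3=1 $r4=0 $r5=5 $r6=0 $r7=13

5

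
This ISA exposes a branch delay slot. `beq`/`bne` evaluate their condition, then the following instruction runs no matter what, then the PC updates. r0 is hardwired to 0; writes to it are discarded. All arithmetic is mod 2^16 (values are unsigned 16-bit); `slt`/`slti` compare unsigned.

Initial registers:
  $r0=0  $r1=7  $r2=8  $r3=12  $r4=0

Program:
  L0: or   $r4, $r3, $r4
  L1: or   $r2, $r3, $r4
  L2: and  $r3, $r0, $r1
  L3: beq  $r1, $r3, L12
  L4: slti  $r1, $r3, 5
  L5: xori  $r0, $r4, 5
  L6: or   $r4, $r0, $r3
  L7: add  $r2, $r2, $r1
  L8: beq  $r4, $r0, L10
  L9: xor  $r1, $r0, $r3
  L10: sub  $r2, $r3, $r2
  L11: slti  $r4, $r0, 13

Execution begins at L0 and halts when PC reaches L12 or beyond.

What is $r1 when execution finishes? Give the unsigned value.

  step pc=0: or   $r4, $r3, $r4  regs=(0,7,8,12,12)
  step pc=1: or   $r2, $r3, $r4  regs=(0,7,12,12,12)
  step pc=2: and  $r3, $r0, $r1  regs=(0,7,12,0,12)
  step pc=3: beq  $r1, $r3, L12  cond=F  regs=(0,7,12,0,12)
  step pc=4: slti  $r1, $r3, 5  regs=(0,1,12,0,12)
  step pc=5: xori  $r0, $r4, 5  regs=(0,1,12,0,12)
  step pc=6: or   $r4, $r0, $r3  regs=(0,1,12,0,0)
  step pc=7: add  $r2, $r2, $r1  regs=(0,1,13,0,0)
  step pc=8: beq  $r4, $r0, L10  cond=T  regs=(0,1,13,0,0)
  step pc=9: xor  $r1, $r0, $r3  regs=(0,0,13,0,0)
  step pc=10: sub  $r2, $r3, $r2  regs=(0,0,65523,0,0)
  step pc=11: slti  $r4, $r0, 13  regs=(0,0,65523,0,1)

0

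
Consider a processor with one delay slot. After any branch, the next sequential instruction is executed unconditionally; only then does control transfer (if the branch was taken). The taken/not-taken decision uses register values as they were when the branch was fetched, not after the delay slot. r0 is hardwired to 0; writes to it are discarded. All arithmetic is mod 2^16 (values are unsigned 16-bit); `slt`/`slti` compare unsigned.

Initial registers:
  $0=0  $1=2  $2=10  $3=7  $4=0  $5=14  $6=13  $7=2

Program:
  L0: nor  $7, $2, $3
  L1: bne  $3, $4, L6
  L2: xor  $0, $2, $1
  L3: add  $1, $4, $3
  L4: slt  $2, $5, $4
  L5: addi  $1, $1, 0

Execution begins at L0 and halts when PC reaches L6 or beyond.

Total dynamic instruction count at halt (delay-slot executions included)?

3

PC=0  nor  $7, $2, $3        | $0=0 $1=2 $2=10 $3=7 $4=0 $5=14 $6=13 $7=65520
PC=1  bne  $3, $4, L6        | $0=0 $1=2 $2=10 $3=7 $4=0 $5=14 $6=13 $7=65520  [TAKEN]
PC=2  xor  $0, $2, $1        | $0=0 $1=2 $2=10 $3=7 $4=0 $5=14 $6=13 $7=65520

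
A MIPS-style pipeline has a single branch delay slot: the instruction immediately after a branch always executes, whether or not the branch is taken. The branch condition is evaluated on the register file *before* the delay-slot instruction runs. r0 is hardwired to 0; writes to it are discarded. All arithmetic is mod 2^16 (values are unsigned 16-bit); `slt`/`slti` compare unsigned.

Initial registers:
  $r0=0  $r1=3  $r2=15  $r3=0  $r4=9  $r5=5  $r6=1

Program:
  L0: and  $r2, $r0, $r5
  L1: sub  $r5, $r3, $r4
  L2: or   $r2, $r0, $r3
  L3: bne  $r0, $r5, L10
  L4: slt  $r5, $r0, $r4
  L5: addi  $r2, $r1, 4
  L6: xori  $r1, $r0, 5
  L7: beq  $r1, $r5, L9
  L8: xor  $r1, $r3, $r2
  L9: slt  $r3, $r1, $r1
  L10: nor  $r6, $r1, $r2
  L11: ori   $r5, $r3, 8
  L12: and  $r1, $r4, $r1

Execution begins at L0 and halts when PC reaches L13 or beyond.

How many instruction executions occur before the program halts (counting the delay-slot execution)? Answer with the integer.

#0 and  $r2, $r0, $r5 ; 0/3/0/0/9/5/1
#1 sub  $r5, $r3, $r4 ; 0/3/0/0/9/65527/1
#2 or   $r2, $r0, $r3 ; 0/3/0/0/9/65527/1
#3 bne  $r0, $r5, L10 ; 0/3/0/0/9/65527/1 ; →target
#4 slt  $r5, $r0, $r4 ; 0/3/0/0/9/1/1
#10 nor  $r6, $r1, $r2 ; 0/3/0/0/9/1/65532
#11 ori   $r5, $r3, 8 ; 0/3/0/0/9/8/65532
#12 and  $r1, $r4, $r1 ; 0/1/0/0/9/8/65532

8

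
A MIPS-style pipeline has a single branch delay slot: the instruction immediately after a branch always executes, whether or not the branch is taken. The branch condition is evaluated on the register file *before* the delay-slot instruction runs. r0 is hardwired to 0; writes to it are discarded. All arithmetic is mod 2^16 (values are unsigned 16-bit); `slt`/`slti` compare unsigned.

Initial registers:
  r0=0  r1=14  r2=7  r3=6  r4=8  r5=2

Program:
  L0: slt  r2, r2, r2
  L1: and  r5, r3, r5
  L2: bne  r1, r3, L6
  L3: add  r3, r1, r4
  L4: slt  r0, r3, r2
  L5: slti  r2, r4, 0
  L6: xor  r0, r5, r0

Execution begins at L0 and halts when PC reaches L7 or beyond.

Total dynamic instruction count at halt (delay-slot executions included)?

5

[0] slt  r2, r2, r2  →  {r0:0, r1:14, r2:0, r3:6, r4:8, r5:2}
[1] and  r5, r3, r5  →  {r0:0, r1:14, r2:0, r3:6, r4:8, r5:2}
[2] bne  r1, r3, L6  →  {r0:0, r1:14, r2:0, r3:6, r4:8, r5:2}  ⟨branch taken⟩
[3] add  r3, r1, r4  →  {r0:0, r1:14, r2:0, r3:22, r4:8, r5:2}
[6] xor  r0, r5, r0  →  {r0:0, r1:14, r2:0, r3:22, r4:8, r5:2}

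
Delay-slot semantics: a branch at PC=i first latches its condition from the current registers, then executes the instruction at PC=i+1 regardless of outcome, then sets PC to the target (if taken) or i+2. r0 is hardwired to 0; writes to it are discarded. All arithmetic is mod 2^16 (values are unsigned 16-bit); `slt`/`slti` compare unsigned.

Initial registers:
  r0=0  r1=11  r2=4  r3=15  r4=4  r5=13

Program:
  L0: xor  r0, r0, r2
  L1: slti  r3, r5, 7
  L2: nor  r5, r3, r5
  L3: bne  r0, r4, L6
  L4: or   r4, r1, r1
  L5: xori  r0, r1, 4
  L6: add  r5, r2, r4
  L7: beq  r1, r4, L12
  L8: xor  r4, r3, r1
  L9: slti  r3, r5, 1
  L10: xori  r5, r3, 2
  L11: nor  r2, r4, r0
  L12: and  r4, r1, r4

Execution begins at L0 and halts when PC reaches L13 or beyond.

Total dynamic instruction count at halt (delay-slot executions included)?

9

[0] xor  r0, r0, r2  →  {r0:0, r1:11, r2:4, r3:15, r4:4, r5:13}
[1] slti  r3, r5, 7  →  {r0:0, r1:11, r2:4, r3:0, r4:4, r5:13}
[2] nor  r5, r3, r5  →  {r0:0, r1:11, r2:4, r3:0, r4:4, r5:65522}
[3] bne  r0, r4, L6  →  {r0:0, r1:11, r2:4, r3:0, r4:4, r5:65522}  ⟨branch taken⟩
[4] or   r4, r1, r1  →  {r0:0, r1:11, r2:4, r3:0, r4:11, r5:65522}
[6] add  r5, r2, r4  →  {r0:0, r1:11, r2:4, r3:0, r4:11, r5:15}
[7] beq  r1, r4, L12  →  {r0:0, r1:11, r2:4, r3:0, r4:11, r5:15}  ⟨branch taken⟩
[8] xor  r4, r3, r1  →  {r0:0, r1:11, r2:4, r3:0, r4:11, r5:15}
[12] and  r4, r1, r4  →  {r0:0, r1:11, r2:4, r3:0, r4:11, r5:15}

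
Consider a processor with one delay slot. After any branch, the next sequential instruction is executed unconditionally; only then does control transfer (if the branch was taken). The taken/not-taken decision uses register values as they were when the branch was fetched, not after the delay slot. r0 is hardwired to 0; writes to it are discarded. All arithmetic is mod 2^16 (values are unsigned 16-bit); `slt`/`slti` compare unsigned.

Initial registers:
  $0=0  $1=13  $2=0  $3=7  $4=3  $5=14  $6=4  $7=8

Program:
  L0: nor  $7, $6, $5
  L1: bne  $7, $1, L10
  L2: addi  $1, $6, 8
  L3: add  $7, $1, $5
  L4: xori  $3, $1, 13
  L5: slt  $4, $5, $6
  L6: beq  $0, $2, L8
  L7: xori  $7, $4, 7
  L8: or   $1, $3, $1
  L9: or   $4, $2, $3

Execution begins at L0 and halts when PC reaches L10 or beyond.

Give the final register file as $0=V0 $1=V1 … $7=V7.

#0 nor  $7, $6, $5 ; 0/13/0/7/3/14/4/65521
#1 bne  $7, $1, L10 ; 0/13/0/7/3/14/4/65521 ; →target
#2 addi  $1, $6, 8 ; 0/12/0/7/3/14/4/65521

$0=0 $1=12 $2=0 $3=7 $4=3 $5=14 $6=4 $7=65521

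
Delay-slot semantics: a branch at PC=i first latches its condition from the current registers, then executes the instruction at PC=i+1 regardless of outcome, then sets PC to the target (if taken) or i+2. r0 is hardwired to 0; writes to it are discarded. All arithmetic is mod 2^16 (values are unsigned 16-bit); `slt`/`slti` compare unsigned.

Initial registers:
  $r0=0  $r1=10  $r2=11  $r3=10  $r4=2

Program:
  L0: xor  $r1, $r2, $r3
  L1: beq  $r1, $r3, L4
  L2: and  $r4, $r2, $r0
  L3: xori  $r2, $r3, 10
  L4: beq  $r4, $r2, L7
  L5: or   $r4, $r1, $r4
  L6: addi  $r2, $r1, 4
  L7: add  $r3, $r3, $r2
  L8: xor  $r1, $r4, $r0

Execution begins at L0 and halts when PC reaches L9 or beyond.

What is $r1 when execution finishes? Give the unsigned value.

1

[0] xor  $r1, $r2, $r3  →  {$r0:0, $r1:1, $r2:11, $r3:10, $r4:2}
[1] beq  $r1, $r3, L4  →  {$r0:0, $r1:1, $r2:11, $r3:10, $r4:2}  ⟨branch fallthrough⟩
[2] and  $r4, $r2, $r0  →  {$r0:0, $r1:1, $r2:11, $r3:10, $r4:0}
[3] xori  $r2, $r3, 10  →  {$r0:0, $r1:1, $r2:0, $r3:10, $r4:0}
[4] beq  $r4, $r2, L7  →  {$r0:0, $r1:1, $r2:0, $r3:10, $r4:0}  ⟨branch taken⟩
[5] or   $r4, $r1, $r4  →  {$r0:0, $r1:1, $r2:0, $r3:10, $r4:1}
[7] add  $r3, $r3, $r2  →  {$r0:0, $r1:1, $r2:0, $r3:10, $r4:1}
[8] xor  $r1, $r4, $r0  →  {$r0:0, $r1:1, $r2:0, $r3:10, $r4:1}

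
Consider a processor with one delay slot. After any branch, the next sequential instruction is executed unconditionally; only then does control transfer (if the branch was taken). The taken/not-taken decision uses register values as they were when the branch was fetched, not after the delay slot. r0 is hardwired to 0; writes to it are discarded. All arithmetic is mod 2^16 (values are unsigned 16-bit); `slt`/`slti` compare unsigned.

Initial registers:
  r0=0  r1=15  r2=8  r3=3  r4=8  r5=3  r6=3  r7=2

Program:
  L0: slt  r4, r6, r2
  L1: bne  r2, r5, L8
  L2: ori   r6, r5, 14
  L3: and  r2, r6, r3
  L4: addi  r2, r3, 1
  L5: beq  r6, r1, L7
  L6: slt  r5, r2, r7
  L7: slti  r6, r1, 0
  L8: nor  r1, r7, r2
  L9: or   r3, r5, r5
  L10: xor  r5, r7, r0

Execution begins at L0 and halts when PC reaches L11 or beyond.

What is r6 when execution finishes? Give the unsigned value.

  step pc=0: slt  r4, r6, r2  regs=(0,15,8,3,1,3,3,2)
  step pc=1: bne  r2, r5, L8  cond=T  regs=(0,15,8,3,1,3,3,2)
  step pc=2: ori   r6, r5, 14  regs=(0,15,8,3,1,3,15,2)
  step pc=8: nor  r1, r7, r2  regs=(0,65525,8,3,1,3,15,2)
  step pc=9: or   r3, r5, r5  regs=(0,65525,8,3,1,3,15,2)
  step pc=10: xor  r5, r7, r0  regs=(0,65525,8,3,1,2,15,2)

15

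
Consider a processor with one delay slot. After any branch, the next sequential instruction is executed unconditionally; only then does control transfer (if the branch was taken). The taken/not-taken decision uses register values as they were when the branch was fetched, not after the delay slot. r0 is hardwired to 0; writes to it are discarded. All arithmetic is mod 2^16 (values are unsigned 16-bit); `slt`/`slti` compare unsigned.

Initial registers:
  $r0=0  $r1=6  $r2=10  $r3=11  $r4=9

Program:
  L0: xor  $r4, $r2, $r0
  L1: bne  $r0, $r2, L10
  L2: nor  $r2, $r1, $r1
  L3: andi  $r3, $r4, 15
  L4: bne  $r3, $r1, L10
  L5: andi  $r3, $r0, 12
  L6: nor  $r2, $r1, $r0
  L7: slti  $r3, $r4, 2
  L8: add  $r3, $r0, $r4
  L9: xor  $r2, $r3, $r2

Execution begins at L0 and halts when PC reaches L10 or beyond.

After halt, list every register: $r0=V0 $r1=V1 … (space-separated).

[0] xor  $r4, $r2, $r0  →  {$r0:0, $r1:6, $r2:10, $r3:11, $r4:10}
[1] bne  $r0, $r2, L10  →  {$r0:0, $r1:6, $r2:10, $r3:11, $r4:10}  ⟨branch taken⟩
[2] nor  $r2, $r1, $r1  →  {$r0:0, $r1:6, $r2:65529, $r3:11, $r4:10}

$r0=0 $r1=6 $r2=65529 $r3=11 $r4=10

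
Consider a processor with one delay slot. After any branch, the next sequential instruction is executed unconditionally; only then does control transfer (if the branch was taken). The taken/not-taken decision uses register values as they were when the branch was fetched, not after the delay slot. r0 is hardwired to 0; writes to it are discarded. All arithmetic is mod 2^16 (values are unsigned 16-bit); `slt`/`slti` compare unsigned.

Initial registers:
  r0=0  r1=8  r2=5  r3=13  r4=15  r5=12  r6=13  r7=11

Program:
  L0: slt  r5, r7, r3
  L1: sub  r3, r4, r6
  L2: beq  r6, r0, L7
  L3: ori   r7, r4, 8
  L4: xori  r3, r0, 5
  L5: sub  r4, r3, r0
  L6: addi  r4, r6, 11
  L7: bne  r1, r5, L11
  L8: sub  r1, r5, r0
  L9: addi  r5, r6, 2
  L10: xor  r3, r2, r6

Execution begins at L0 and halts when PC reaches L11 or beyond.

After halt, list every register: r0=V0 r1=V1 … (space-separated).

r0=0 r1=1 r2=5 r3=5 r4=24 r5=1 r6=13 r7=15

  step pc=0: slt  r5, r7, r3  regs=(0,8,5,13,15,1,13,11)
  step pc=1: sub  r3, r4, r6  regs=(0,8,5,2,15,1,13,11)
  step pc=2: beq  r6, r0, L7  cond=F  regs=(0,8,5,2,15,1,13,11)
  step pc=3: ori   r7, r4, 8  regs=(0,8,5,2,15,1,13,15)
  step pc=4: xori  r3, r0, 5  regs=(0,8,5,5,15,1,13,15)
  step pc=5: sub  r4, r3, r0  regs=(0,8,5,5,5,1,13,15)
  step pc=6: addi  r4, r6, 11  regs=(0,8,5,5,24,1,13,15)
  step pc=7: bne  r1, r5, L11  cond=T  regs=(0,8,5,5,24,1,13,15)
  step pc=8: sub  r1, r5, r0  regs=(0,1,5,5,24,1,13,15)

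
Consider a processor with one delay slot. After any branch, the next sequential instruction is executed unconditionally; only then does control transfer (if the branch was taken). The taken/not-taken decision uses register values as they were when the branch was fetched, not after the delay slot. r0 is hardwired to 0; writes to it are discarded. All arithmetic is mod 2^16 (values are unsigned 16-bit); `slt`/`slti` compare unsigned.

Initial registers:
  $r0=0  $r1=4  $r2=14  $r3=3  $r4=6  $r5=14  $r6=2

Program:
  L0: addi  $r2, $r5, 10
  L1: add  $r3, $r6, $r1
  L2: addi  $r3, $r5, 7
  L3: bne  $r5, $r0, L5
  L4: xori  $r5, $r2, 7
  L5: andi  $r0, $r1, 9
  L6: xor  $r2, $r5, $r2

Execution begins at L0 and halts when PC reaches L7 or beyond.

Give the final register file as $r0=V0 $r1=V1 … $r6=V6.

$r0=0 $r1=4 $r2=7 $r3=21 $r4=6 $r5=31 $r6=2

#0 addi  $r2, $r5, 10 ; 0/4/24/3/6/14/2
#1 add  $r3, $r6, $r1 ; 0/4/24/6/6/14/2
#2 addi  $r3, $r5, 7 ; 0/4/24/21/6/14/2
#3 bne  $r5, $r0, L5 ; 0/4/24/21/6/14/2 ; →target
#4 xori  $r5, $r2, 7 ; 0/4/24/21/6/31/2
#5 andi  $r0, $r1, 9 ; 0/4/24/21/6/31/2
#6 xor  $r2, $r5, $r2 ; 0/4/7/21/6/31/2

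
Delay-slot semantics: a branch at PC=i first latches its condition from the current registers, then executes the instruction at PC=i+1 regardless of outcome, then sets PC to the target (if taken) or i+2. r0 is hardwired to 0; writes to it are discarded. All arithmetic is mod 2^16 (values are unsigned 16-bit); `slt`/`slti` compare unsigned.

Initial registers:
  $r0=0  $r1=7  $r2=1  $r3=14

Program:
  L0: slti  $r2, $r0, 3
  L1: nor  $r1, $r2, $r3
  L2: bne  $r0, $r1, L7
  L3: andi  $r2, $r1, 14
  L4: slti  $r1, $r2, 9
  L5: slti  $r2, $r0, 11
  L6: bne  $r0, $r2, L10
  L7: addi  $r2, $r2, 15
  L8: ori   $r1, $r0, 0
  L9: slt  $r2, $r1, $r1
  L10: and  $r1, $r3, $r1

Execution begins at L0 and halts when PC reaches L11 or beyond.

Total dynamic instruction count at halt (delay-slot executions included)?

8

#0 slti  $r2, $r0, 3 ; 0/7/1/14
#1 nor  $r1, $r2, $r3 ; 0/65520/1/14
#2 bne  $r0, $r1, L7 ; 0/65520/1/14 ; →target
#3 andi  $r2, $r1, 14 ; 0/65520/0/14
#7 addi  $r2, $r2, 15 ; 0/65520/15/14
#8 ori   $r1, $r0, 0 ; 0/0/15/14
#9 slt  $r2, $r1, $r1 ; 0/0/0/14
#10 and  $r1, $r3, $r1 ; 0/0/0/14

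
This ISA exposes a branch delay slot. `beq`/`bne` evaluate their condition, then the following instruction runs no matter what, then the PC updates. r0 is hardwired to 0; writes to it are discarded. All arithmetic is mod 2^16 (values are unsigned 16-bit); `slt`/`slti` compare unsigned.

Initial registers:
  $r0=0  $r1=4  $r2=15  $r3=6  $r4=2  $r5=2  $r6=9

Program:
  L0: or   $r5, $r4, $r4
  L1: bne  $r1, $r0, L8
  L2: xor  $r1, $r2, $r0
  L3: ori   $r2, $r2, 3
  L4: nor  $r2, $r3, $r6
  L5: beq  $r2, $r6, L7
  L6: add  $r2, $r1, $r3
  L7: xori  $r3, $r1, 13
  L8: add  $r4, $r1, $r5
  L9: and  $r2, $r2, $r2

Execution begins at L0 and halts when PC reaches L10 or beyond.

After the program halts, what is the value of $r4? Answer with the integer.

[0] or   $r5, $r4, $r4  →  {$r0:0, $r1:4, $r2:15, $r3:6, $r4:2, $r5:2, $r6:9}
[1] bne  $r1, $r0, L8  →  {$r0:0, $r1:4, $r2:15, $r3:6, $r4:2, $r5:2, $r6:9}  ⟨branch taken⟩
[2] xor  $r1, $r2, $r0  →  {$r0:0, $r1:15, $r2:15, $r3:6, $r4:2, $r5:2, $r6:9}
[8] add  $r4, $r1, $r5  →  {$r0:0, $r1:15, $r2:15, $r3:6, $r4:17, $r5:2, $r6:9}
[9] and  $r2, $r2, $r2  →  {$r0:0, $r1:15, $r2:15, $r3:6, $r4:17, $r5:2, $r6:9}

17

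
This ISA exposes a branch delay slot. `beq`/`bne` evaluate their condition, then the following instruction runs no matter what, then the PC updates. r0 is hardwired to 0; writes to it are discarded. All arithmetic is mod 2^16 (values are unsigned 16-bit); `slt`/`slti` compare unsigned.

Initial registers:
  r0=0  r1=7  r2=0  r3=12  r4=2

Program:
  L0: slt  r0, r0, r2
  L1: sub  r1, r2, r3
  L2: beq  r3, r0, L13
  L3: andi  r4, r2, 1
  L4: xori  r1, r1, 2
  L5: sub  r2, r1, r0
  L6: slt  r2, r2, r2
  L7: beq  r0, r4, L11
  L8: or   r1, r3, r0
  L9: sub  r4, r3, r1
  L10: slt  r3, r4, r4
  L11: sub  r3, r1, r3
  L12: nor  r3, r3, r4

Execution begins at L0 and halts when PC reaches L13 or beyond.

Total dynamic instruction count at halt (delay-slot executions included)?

  step pc=0: slt  r0, r0, r2  regs=(0,7,0,12,2)
  step pc=1: sub  r1, r2, r3  regs=(0,65524,0,12,2)
  step pc=2: beq  r3, r0, L13  cond=F  regs=(0,65524,0,12,2)
  step pc=3: andi  r4, r2, 1  regs=(0,65524,0,12,0)
  step pc=4: xori  r1, r1, 2  regs=(0,65526,0,12,0)
  step pc=5: sub  r2, r1, r0  regs=(0,65526,65526,12,0)
  step pc=6: slt  r2, r2, r2  regs=(0,65526,0,12,0)
  step pc=7: beq  r0, r4, L11  cond=T  regs=(0,65526,0,12,0)
  step pc=8: or   r1, r3, r0  regs=(0,12,0,12,0)
  step pc=11: sub  r3, r1, r3  regs=(0,12,0,0,0)
  step pc=12: nor  r3, r3, r4  regs=(0,12,0,65535,0)

11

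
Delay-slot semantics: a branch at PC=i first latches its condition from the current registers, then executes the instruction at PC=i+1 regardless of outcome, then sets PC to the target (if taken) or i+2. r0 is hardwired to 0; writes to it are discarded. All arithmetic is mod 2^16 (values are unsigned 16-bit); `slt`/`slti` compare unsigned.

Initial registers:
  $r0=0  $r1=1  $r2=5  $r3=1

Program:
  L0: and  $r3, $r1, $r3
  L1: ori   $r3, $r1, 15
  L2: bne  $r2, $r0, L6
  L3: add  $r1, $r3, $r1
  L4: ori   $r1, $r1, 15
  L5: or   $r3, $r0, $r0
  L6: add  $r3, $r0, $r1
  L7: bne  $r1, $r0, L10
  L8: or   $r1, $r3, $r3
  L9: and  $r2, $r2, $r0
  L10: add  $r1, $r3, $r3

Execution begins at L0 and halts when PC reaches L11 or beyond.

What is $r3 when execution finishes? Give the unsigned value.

16

[0] and  $r3, $r1, $r3  →  {$r0:0, $r1:1, $r2:5, $r3:1}
[1] ori   $r3, $r1, 15  →  {$r0:0, $r1:1, $r2:5, $r3:15}
[2] bne  $r2, $r0, L6  →  {$r0:0, $r1:1, $r2:5, $r3:15}  ⟨branch taken⟩
[3] add  $r1, $r3, $r1  →  {$r0:0, $r1:16, $r2:5, $r3:15}
[6] add  $r3, $r0, $r1  →  {$r0:0, $r1:16, $r2:5, $r3:16}
[7] bne  $r1, $r0, L10  →  {$r0:0, $r1:16, $r2:5, $r3:16}  ⟨branch taken⟩
[8] or   $r1, $r3, $r3  →  {$r0:0, $r1:16, $r2:5, $r3:16}
[10] add  $r1, $r3, $r3  →  {$r0:0, $r1:32, $r2:5, $r3:16}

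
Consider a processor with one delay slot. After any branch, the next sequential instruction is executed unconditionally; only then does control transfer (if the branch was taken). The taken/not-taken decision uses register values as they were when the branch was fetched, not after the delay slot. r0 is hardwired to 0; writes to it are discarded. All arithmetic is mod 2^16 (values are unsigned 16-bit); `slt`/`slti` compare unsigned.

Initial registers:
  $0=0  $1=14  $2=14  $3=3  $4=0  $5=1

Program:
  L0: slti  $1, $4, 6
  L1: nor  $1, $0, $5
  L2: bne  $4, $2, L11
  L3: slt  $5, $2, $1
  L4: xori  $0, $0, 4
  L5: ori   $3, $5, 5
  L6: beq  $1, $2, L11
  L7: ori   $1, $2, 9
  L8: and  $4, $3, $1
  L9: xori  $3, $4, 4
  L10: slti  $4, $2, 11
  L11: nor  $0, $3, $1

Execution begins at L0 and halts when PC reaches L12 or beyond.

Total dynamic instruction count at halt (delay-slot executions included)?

5

#0 slti  $1, $4, 6 ; 0/1/14/3/0/1
#1 nor  $1, $0, $5 ; 0/65534/14/3/0/1
#2 bne  $4, $2, L11 ; 0/65534/14/3/0/1 ; →target
#3 slt  $5, $2, $1 ; 0/65534/14/3/0/1
#11 nor  $0, $3, $1 ; 0/65534/14/3/0/1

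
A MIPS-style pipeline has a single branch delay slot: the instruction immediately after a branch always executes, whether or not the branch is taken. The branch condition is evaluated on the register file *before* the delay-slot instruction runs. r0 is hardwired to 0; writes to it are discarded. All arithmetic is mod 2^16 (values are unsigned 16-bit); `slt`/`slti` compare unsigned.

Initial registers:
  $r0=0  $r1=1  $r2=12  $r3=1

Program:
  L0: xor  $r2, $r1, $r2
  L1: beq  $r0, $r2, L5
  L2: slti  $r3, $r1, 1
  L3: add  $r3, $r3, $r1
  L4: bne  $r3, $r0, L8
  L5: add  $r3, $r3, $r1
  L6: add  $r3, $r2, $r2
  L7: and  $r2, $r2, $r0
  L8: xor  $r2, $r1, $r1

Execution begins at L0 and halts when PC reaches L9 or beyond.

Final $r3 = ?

  step pc=0: xor  $r2, $r1, $r2  regs=(0,1,13,1)
  step pc=1: beq  $r0, $r2, L5  cond=F  regs=(0,1,13,1)
  step pc=2: slti  $r3, $r1, 1  regs=(0,1,13,0)
  step pc=3: add  $r3, $r3, $r1  regs=(0,1,13,1)
  step pc=4: bne  $r3, $r0, L8  cond=T  regs=(0,1,13,1)
  step pc=5: add  $r3, $r3, $r1  regs=(0,1,13,2)
  step pc=8: xor  $r2, $r1, $r1  regs=(0,1,0,2)

2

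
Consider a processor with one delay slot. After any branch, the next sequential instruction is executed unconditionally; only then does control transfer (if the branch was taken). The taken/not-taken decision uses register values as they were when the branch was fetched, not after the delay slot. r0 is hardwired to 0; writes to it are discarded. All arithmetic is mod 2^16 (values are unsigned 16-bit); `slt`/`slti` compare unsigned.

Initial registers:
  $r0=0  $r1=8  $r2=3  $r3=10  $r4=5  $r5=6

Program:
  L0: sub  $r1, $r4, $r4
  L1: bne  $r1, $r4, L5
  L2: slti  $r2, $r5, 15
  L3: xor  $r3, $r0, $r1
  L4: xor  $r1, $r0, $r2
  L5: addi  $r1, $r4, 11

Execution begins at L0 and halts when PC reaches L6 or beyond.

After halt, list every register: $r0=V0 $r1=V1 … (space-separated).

PC=0  sub  $r1, $r4, $r4     | $r0=0 $r1=0 $r2=3 $r3=10 $r4=5 $r5=6
PC=1  bne  $r1, $r4, L5      | $r0=0 $r1=0 $r2=3 $r3=10 $r4=5 $r5=6  [TAKEN]
PC=2  slti  $r2, $r5, 15     | $r0=0 $r1=0 $r2=1 $r3=10 $r4=5 $r5=6
PC=5  addi  $r1, $r4, 11     | $r0=0 $r1=16 $r2=1 $r3=10 $r4=5 $r5=6

$r0=0 $r1=16 $r2=1 $r3=10 $r4=5 $r5=6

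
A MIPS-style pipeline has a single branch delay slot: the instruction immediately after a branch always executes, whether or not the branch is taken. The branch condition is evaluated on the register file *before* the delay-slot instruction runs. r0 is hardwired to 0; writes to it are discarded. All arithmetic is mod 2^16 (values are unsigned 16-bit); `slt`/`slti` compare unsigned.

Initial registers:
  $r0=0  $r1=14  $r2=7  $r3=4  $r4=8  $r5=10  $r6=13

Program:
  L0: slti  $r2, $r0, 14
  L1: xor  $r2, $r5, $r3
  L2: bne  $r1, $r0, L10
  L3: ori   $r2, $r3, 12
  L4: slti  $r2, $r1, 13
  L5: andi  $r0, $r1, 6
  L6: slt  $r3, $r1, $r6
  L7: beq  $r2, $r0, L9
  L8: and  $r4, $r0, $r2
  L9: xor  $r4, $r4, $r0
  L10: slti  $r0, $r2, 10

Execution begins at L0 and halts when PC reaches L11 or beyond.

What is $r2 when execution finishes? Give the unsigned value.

[0] slti  $r2, $r0, 14  →  {$r0:0, $r1:14, $r2:1, $r3:4, $r4:8, $r5:10, $r6:13}
[1] xor  $r2, $r5, $r3  →  {$r0:0, $r1:14, $r2:14, $r3:4, $r4:8, $r5:10, $r6:13}
[2] bne  $r1, $r0, L10  →  {$r0:0, $r1:14, $r2:14, $r3:4, $r4:8, $r5:10, $r6:13}  ⟨branch taken⟩
[3] ori   $r2, $r3, 12  →  {$r0:0, $r1:14, $r2:12, $r3:4, $r4:8, $r5:10, $r6:13}
[10] slti  $r0, $r2, 10  →  {$r0:0, $r1:14, $r2:12, $r3:4, $r4:8, $r5:10, $r6:13}

12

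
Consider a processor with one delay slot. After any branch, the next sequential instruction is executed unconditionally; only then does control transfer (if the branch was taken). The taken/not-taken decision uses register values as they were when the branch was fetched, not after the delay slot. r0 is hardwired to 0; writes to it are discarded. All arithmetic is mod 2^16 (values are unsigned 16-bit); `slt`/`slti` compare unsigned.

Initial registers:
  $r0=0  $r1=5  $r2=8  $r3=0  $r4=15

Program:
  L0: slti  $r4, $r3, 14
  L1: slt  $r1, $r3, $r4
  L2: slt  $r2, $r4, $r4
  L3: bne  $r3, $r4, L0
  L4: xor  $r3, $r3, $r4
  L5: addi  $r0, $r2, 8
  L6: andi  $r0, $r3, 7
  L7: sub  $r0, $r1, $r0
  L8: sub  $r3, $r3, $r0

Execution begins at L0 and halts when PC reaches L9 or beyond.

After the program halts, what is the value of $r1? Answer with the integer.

0

[0] slti  $r4, $r3, 14  →  {$r0:0, $r1:5, $r2:8, $r3:0, $r4:1}
[1] slt  $r1, $r3, $r4  →  {$r0:0, $r1:1, $r2:8, $r3:0, $r4:1}
[2] slt  $r2, $r4, $r4  →  {$r0:0, $r1:1, $r2:0, $r3:0, $r4:1}
[3] bne  $r3, $r4, L0  →  {$r0:0, $r1:1, $r2:0, $r3:0, $r4:1}  ⟨branch taken⟩
[4] xor  $r3, $r3, $r4  →  {$r0:0, $r1:1, $r2:0, $r3:1, $r4:1}
[0] slti  $r4, $r3, 14  →  {$r0:0, $r1:1, $r2:0, $r3:1, $r4:1}
[1] slt  $r1, $r3, $r4  →  {$r0:0, $r1:0, $r2:0, $r3:1, $r4:1}
[2] slt  $r2, $r4, $r4  →  {$r0:0, $r1:0, $r2:0, $r3:1, $r4:1}
[3] bne  $r3, $r4, L0  →  {$r0:0, $r1:0, $r2:0, $r3:1, $r4:1}  ⟨branch fallthrough⟩
[4] xor  $r3, $r3, $r4  →  {$r0:0, $r1:0, $r2:0, $r3:0, $r4:1}
[5] addi  $r0, $r2, 8  →  {$r0:0, $r1:0, $r2:0, $r3:0, $r4:1}
[6] andi  $r0, $r3, 7  →  {$r0:0, $r1:0, $r2:0, $r3:0, $r4:1}
[7] sub  $r0, $r1, $r0  →  {$r0:0, $r1:0, $r2:0, $r3:0, $r4:1}
[8] sub  $r3, $r3, $r0  →  {$r0:0, $r1:0, $r2:0, $r3:0, $r4:1}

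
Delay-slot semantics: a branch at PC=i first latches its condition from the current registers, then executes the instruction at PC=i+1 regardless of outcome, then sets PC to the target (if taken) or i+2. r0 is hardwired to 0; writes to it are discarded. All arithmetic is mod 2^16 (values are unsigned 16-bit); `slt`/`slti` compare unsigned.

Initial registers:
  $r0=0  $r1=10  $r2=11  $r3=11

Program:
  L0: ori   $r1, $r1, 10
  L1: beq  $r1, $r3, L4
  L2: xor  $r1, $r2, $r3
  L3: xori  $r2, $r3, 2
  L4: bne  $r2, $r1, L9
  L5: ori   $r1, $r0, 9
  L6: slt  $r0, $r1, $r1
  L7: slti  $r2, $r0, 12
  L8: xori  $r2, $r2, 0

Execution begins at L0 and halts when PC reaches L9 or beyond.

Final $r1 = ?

9

#0 ori   $r1, $r1, 10 ; 0/10/11/11
#1 beq  $r1, $r3, L4 ; 0/10/11/11 ; →fallthru
#2 xor  $r1, $r2, $r3 ; 0/0/11/11
#3 xori  $r2, $r3, 2 ; 0/0/9/11
#4 bne  $r2, $r1, L9 ; 0/0/9/11 ; →target
#5 ori   $r1, $r0, 9 ; 0/9/9/11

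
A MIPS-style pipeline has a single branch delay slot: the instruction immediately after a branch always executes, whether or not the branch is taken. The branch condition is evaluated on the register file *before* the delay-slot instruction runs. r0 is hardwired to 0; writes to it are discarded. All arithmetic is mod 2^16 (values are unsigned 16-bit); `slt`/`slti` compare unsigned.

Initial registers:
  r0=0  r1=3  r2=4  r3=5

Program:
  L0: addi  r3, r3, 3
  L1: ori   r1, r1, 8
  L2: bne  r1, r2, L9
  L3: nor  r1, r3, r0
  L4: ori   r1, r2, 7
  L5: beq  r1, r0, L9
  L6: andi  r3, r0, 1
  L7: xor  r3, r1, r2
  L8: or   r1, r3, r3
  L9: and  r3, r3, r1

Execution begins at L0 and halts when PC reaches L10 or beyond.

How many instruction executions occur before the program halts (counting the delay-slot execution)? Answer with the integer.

#0 addi  r3, r3, 3 ; 0/3/4/8
#1 ori   r1, r1, 8 ; 0/11/4/8
#2 bne  r1, r2, L9 ; 0/11/4/8 ; →target
#3 nor  r1, r3, r0 ; 0/65527/4/8
#9 and  r3, r3, r1 ; 0/65527/4/0

5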